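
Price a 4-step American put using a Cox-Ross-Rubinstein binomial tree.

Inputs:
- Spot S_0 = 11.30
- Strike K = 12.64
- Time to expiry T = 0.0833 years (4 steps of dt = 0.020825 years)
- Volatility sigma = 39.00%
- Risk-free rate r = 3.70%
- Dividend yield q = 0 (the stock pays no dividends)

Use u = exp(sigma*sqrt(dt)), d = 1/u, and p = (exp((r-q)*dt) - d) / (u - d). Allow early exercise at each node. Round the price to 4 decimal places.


Answer: Price = V(0,0) = 1.4113

Derivation:
dt = T/N = 0.020825
u = exp(sigma*sqrt(dt)) = 1.057894; d = 1/u = 0.945274
p = (exp((r-q)*dt) - d) / (u - d) = 0.492778
Discount per step: exp(-r*dt) = 0.999230
Stock lattice S(k, i) with i counting down-moves:
  k=0: S(0,0) = 11.3000
  k=1: S(1,0) = 11.9542; S(1,1) = 10.6816
  k=2: S(2,0) = 12.6463; S(2,1) = 11.3000; S(2,2) = 10.0970
  k=3: S(3,0) = 13.3784; S(3,1) = 11.9542; S(3,2) = 10.6816; S(3,3) = 9.5445
  k=4: S(4,0) = 14.1530; S(4,1) = 12.6463; S(4,2) = 11.3000; S(4,3) = 10.0970; S(4,4) = 9.0221
Terminal payoffs V(N, i) = max(K - S_T, 0):
  V(4,0) = 0.000000; V(4,1) = 0.000000; V(4,2) = 1.340000; V(4,3) = 2.542964; V(4,4) = 3.617864
Backward induction: V(k, i) = exp(-r*dt) * [p * V(k+1, i) + (1-p) * V(k+1, i+1)]; then take max(V_cont, immediate exercise) for American.
  V(3,0) = exp(-r*dt) * [p*0.000000 + (1-p)*0.000000] = 0.000000; exercise = 0.000000; V(3,0) = max -> 0.000000
  V(3,1) = exp(-r*dt) * [p*0.000000 + (1-p)*1.340000] = 0.679154; exercise = 0.685795; V(3,1) = max -> 0.685795
  V(3,2) = exp(-r*dt) * [p*1.340000 + (1-p)*2.542964] = 1.948668; exercise = 1.958403; V(3,2) = max -> 1.958403
  V(3,3) = exp(-r*dt) * [p*2.542964 + (1-p)*3.617864] = 3.085798; exercise = 3.095534; V(3,3) = max -> 3.095534
  V(2,0) = exp(-r*dt) * [p*0.000000 + (1-p)*0.685795] = 0.347582; exercise = 0.000000; V(2,0) = max -> 0.347582
  V(2,1) = exp(-r*dt) * [p*0.685795 + (1-p)*1.958403] = 1.330264; exercise = 1.340000; V(2,1) = max -> 1.340000
  V(2,2) = exp(-r*dt) * [p*1.958403 + (1-p)*3.095534] = 2.533228; exercise = 2.542964; V(2,2) = max -> 2.542964
  V(1,0) = exp(-r*dt) * [p*0.347582 + (1-p)*1.340000] = 0.850303; exercise = 0.685795; V(1,0) = max -> 0.850303
  V(1,1) = exp(-r*dt) * [p*1.340000 + (1-p)*2.542964] = 1.948668; exercise = 1.958403; V(1,1) = max -> 1.958403
  V(0,0) = exp(-r*dt) * [p*0.850303 + (1-p)*1.958403] = 1.411268; exercise = 1.340000; V(0,0) = max -> 1.411268


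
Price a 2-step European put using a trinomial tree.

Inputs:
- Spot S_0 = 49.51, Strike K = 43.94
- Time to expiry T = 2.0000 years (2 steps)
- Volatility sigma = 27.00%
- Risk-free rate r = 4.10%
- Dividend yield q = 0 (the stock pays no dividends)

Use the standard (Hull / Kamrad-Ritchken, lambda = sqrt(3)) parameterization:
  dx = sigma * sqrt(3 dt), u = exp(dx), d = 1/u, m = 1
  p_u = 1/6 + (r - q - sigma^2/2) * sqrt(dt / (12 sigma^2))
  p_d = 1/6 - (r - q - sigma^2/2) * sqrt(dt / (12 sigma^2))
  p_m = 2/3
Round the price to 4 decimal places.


dt = T/N = 1.000000; dx = sigma*sqrt(3*dt) = 0.467654
u = exp(dx) = 1.596245; d = 1/u = 0.626470
p_u = 0.171531, p_m = 0.666667, p_d = 0.161802
Discount per step: exp(-r*dt) = 0.959829
Stock lattice S(k, j) with j the centered position index:
  k=0: S(0,+0) = 49.5100
  k=1: S(1,-1) = 31.0166; S(1,+0) = 49.5100; S(1,+1) = 79.0301
  k=2: S(2,-2) = 19.4310; S(2,-1) = 31.0166; S(2,+0) = 49.5100; S(2,+1) = 79.0301; S(2,+2) = 126.1513
Terminal payoffs V(N, j) = max(K - S_T, 0):
  V(2,-2) = 24.509048; V(2,-1) = 12.923449; V(2,+0) = 0.000000; V(2,+1) = 0.000000; V(2,+2) = 0.000000
Backward induction: V(k, j) = exp(-r*dt) * [p_u * V(k+1, j+1) + p_m * V(k+1, j) + p_d * V(k+1, j-1)]
  V(1,-1) = exp(-r*dt) * [p_u*0.000000 + p_m*12.923449 + p_d*24.509048] = 12.075845
  V(1,+0) = exp(-r*dt) * [p_u*0.000000 + p_m*0.000000 + p_d*12.923449] = 2.007041
  V(1,+1) = exp(-r*dt) * [p_u*0.000000 + p_m*0.000000 + p_d*0.000000] = 0.000000
  V(0,+0) = exp(-r*dt) * [p_u*0.000000 + p_m*2.007041 + p_d*12.075845] = 3.159683

Answer: Price = V(0,0) = 3.1597


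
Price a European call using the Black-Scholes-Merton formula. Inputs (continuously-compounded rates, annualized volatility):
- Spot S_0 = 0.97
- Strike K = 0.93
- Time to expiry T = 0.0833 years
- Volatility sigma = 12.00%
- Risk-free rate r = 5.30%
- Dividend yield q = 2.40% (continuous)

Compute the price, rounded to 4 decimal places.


Answer: Price = 0.0437

Derivation:
d1 = (ln(S/K) + (r - q + 0.5*sigma^2) * T) / (sigma * sqrt(T)) = 1.30296332
d2 = d1 - sigma * sqrt(T) = 1.26832923
exp(-rT) = 0.99559483; exp(-qT) = 0.99800280
C = S_0 * exp(-qT) * N(d1) - K * exp(-rT) * N(d2)
N(d1) = 0.90370636; N(d2) = 0.89765980
C = 0.9700 * 0.99800280 * 0.90370636 - 0.9300 * 0.99559483 * 0.89765980 = 0.0437


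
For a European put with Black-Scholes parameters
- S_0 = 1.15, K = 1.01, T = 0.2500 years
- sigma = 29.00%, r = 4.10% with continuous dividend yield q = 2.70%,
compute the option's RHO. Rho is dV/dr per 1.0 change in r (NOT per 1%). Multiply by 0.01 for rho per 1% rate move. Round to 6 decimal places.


d1 = 0.9918904243; d2 = 0.8468904243
phi(d1) = 0.2439329613; exp(-qT) = 0.9932727301; exp(-rT) = 0.9898023522
N(-d2) = 0.1985281002
Rho = -K*T*exp(-rT)*N(-d2) = -1.0100 * 0.2500 * 0.9898023522 * 0.1985281002 = -0.049617

Answer: Rho = -0.049617


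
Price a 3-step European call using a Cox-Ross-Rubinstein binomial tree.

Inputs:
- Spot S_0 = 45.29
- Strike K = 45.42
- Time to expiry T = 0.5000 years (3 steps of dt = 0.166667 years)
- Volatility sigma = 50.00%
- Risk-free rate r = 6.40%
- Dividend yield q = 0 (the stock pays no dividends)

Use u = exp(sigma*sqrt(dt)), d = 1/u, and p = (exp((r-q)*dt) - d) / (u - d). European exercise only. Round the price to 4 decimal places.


Answer: Price = V(0,0) = 7.4506

Derivation:
dt = T/N = 0.166667
u = exp(sigma*sqrt(dt)) = 1.226450; d = 1/u = 0.815361
p = (exp((r-q)*dt) - d) / (u - d) = 0.475232
Discount per step: exp(-r*dt) = 0.989390
Stock lattice S(k, i) with i counting down-moves:
  k=0: S(0,0) = 45.2900
  k=1: S(1,0) = 55.5459; S(1,1) = 36.9277
  k=2: S(2,0) = 68.1243; S(2,1) = 45.2900; S(2,2) = 30.1094
  k=3: S(3,0) = 83.5511; S(3,1) = 55.5459; S(3,2) = 36.9277; S(3,3) = 24.5500
Terminal payoffs V(N, i) = max(S_T - K, 0):
  V(3,0) = 38.131123; V(3,1) = 10.125939; V(3,2) = 0.000000; V(3,3) = 0.000000
Backward induction: V(k, i) = exp(-r*dt) * [p * V(k+1, i) + (1-p) * V(k+1, i+1)].
  V(2,0) = exp(-r*dt) * [p*38.131123 + (1-p)*10.125939] = 23.186244
  V(2,1) = exp(-r*dt) * [p*10.125939 + (1-p)*0.000000] = 4.761109
  V(2,2) = exp(-r*dt) * [p*0.000000 + (1-p)*0.000000] = 0.000000
  V(1,0) = exp(-r*dt) * [p*23.186244 + (1-p)*4.761109] = 13.373898
  V(1,1) = exp(-r*dt) * [p*4.761109 + (1-p)*0.000000] = 2.238623
  V(0,0) = exp(-r*dt) * [p*13.373898 + (1-p)*2.238623] = 7.450560


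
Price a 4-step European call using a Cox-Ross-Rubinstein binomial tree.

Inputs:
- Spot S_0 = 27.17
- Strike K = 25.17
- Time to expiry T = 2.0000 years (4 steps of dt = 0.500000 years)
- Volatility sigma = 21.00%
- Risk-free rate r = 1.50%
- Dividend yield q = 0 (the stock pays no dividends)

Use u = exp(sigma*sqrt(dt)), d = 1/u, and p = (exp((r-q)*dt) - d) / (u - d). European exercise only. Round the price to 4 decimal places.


Answer: Price = V(0,0) = 4.6864

Derivation:
dt = T/N = 0.500000
u = exp(sigma*sqrt(dt)) = 1.160084; d = 1/u = 0.862007
p = (exp((r-q)*dt) - d) / (u - d) = 0.488201
Discount per step: exp(-r*dt) = 0.992528
Stock lattice S(k, i) with i counting down-moves:
  k=0: S(0,0) = 27.1700
  k=1: S(1,0) = 31.5195; S(1,1) = 23.4207
  k=2: S(2,0) = 36.5652; S(2,1) = 27.1700; S(2,2) = 20.1888
  k=3: S(3,0) = 42.4188; S(3,1) = 31.5195; S(3,2) = 23.4207; S(3,3) = 17.4029
  k=4: S(4,0) = 49.2093; S(4,1) = 36.5652; S(4,2) = 27.1700; S(4,3) = 20.1888; S(4,4) = 15.0014
Terminal payoffs V(N, i) = max(S_T - K, 0):
  V(4,0) = 24.039324; V(4,1) = 11.395248; V(4,2) = 2.000000; V(4,3) = 0.000000; V(4,4) = 0.000000
Backward induction: V(k, i) = exp(-r*dt) * [p * V(k+1, i) + (1-p) * V(k+1, i+1)].
  V(3,0) = exp(-r*dt) * [p*24.039324 + (1-p)*11.395248] = 17.436828
  V(3,1) = exp(-r*dt) * [p*11.395248 + (1-p)*2.000000] = 6.537551
  V(3,2) = exp(-r*dt) * [p*2.000000 + (1-p)*0.000000] = 0.969106
  V(3,3) = exp(-r*dt) * [p*0.000000 + (1-p)*0.000000] = 0.000000
  V(2,0) = exp(-r*dt) * [p*17.436828 + (1-p)*6.537551] = 11.769980
  V(2,1) = exp(-r*dt) * [p*6.537551 + (1-p)*0.969106] = 3.660072
  V(2,2) = exp(-r*dt) * [p*0.969106 + (1-p)*0.000000] = 0.469583
  V(1,0) = exp(-r*dt) * [p*11.769980 + (1-p)*3.660072] = 7.562404
  V(1,1) = exp(-r*dt) * [p*3.660072 + (1-p)*0.469583] = 2.012035
  V(0,0) = exp(-r*dt) * [p*7.562404 + (1-p)*2.012035] = 4.686449


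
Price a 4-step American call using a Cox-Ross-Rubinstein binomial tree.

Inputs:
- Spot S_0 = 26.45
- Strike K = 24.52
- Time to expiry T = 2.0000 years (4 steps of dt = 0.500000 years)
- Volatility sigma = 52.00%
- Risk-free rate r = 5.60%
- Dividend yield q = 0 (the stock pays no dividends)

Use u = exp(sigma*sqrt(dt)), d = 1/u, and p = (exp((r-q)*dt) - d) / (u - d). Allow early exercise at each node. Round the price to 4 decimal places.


dt = T/N = 0.500000
u = exp(sigma*sqrt(dt)) = 1.444402; d = 1/u = 0.692328
p = (exp((r-q)*dt) - d) / (u - d) = 0.446854
Discount per step: exp(-r*dt) = 0.972388
Stock lattice S(k, i) with i counting down-moves:
  k=0: S(0,0) = 26.4500
  k=1: S(1,0) = 38.2044; S(1,1) = 18.3121
  k=2: S(2,0) = 55.1826; S(2,1) = 26.4500; S(2,2) = 12.6780
  k=3: S(3,0) = 79.7058; S(3,1) = 38.2044; S(3,2) = 18.3121; S(3,3) = 8.7773
  k=4: S(4,0) = 115.1273; S(4,1) = 55.1826; S(4,2) = 26.4500; S(4,3) = 12.6780; S(4,4) = 6.0768
Terminal payoffs V(N, i) = max(S_T - K, 0):
  V(4,0) = 90.607276; V(4,1) = 30.662574; V(4,2) = 1.930000; V(4,3) = 0.000000; V(4,4) = 0.000000
Backward induction: V(k, i) = exp(-r*dt) * [p * V(k+1, i) + (1-p) * V(k+1, i+1)]; then take max(V_cont, immediate exercise) for American.
  V(3,0) = exp(-r*dt) * [p*90.607276 + (1-p)*30.662574] = 55.862868; exercise = 55.185830; V(3,0) = max -> 55.862868
  V(3,1) = exp(-r*dt) * [p*30.662574 + (1-p)*1.930000] = 14.361475; exercise = 13.684438; V(3,1) = max -> 14.361475
  V(3,2) = exp(-r*dt) * [p*1.930000 + (1-p)*0.000000] = 0.838616; exercise = 0.000000; V(3,2) = max -> 0.838616
  V(3,3) = exp(-r*dt) * [p*0.000000 + (1-p)*0.000000] = 0.000000; exercise = 0.000000; V(3,3) = max -> 0.000000
  V(2,0) = exp(-r*dt) * [p*55.862868 + (1-p)*14.361475] = 31.997954; exercise = 30.662574; V(2,0) = max -> 31.997954
  V(2,1) = exp(-r*dt) * [p*14.361475 + (1-p)*0.838616] = 6.691360; exercise = 1.930000; V(2,1) = max -> 6.691360
  V(2,2) = exp(-r*dt) * [p*0.838616 + (1-p)*0.000000] = 0.364392; exercise = 0.000000; V(2,2) = max -> 0.364392
  V(1,0) = exp(-r*dt) * [p*31.997954 + (1-p)*6.691360] = 17.502723; exercise = 13.684438; V(1,0) = max -> 17.502723
  V(1,1) = exp(-r*dt) * [p*6.691360 + (1-p)*0.364392] = 3.103500; exercise = 0.000000; V(1,1) = max -> 3.103500
  V(0,0) = exp(-r*dt) * [p*17.502723 + (1-p)*3.103500] = 9.274502; exercise = 1.930000; V(0,0) = max -> 9.274502

Answer: Price = V(0,0) = 9.2745


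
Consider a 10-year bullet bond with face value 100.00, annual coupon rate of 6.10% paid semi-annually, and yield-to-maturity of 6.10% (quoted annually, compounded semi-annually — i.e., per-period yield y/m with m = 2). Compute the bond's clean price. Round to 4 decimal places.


Coupon per period c = face * coupon_rate / m = 3.050000
Periods per year m = 2; per-period yield y/m = 0.030500
Number of cashflows N = 20
Cashflows (t years, CF_t, discount factor 1/(1+y/m)^(m*t), PV):
  t = 0.5000: CF_t = 3.050000, DF = 0.970403, PV = 2.959728
  t = 1.0000: CF_t = 3.050000, DF = 0.941681, PV = 2.872128
  t = 1.5000: CF_t = 3.050000, DF = 0.913810, PV = 2.787121
  t = 2.0000: CF_t = 3.050000, DF = 0.886764, PV = 2.704630
  t = 2.5000: CF_t = 3.050000, DF = 0.860518, PV = 2.624580
  t = 3.0000: CF_t = 3.050000, DF = 0.835049, PV = 2.546900
  t = 3.5000: CF_t = 3.050000, DF = 0.810334, PV = 2.471519
  t = 4.0000: CF_t = 3.050000, DF = 0.786350, PV = 2.398368
  t = 4.5000: CF_t = 3.050000, DF = 0.763076, PV = 2.327383
  t = 5.0000: CF_t = 3.050000, DF = 0.740491, PV = 2.258499
  t = 5.5000: CF_t = 3.050000, DF = 0.718575, PV = 2.191653
  t = 6.0000: CF_t = 3.050000, DF = 0.697307, PV = 2.126786
  t = 6.5000: CF_t = 3.050000, DF = 0.676669, PV = 2.063839
  t = 7.0000: CF_t = 3.050000, DF = 0.656641, PV = 2.002755
  t = 7.5000: CF_t = 3.050000, DF = 0.637206, PV = 1.943479
  t = 8.0000: CF_t = 3.050000, DF = 0.618347, PV = 1.885957
  t = 8.5000: CF_t = 3.050000, DF = 0.600045, PV = 1.830138
  t = 9.0000: CF_t = 3.050000, DF = 0.582286, PV = 1.775971
  t = 9.5000: CF_t = 3.050000, DF = 0.565052, PV = 1.723407
  t = 10.0000: CF_t = 103.050000, DF = 0.548328, PV = 56.505155
Price P = sum_t PV_t = 100.000000

Answer: Price = 100.0000


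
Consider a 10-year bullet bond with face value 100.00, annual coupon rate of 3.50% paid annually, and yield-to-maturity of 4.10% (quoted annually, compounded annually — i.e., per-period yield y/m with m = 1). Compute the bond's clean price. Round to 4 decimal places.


Coupon per period c = face * coupon_rate / m = 3.500000
Periods per year m = 1; per-period yield y/m = 0.041000
Number of cashflows N = 10
Cashflows (t years, CF_t, discount factor 1/(1+y/m)^(m*t), PV):
  t = 1.0000: CF_t = 3.500000, DF = 0.960615, PV = 3.362152
  t = 2.0000: CF_t = 3.500000, DF = 0.922781, PV = 3.229733
  t = 3.0000: CF_t = 3.500000, DF = 0.886437, PV = 3.102529
  t = 4.0000: CF_t = 3.500000, DF = 0.851524, PV = 2.980335
  t = 5.0000: CF_t = 3.500000, DF = 0.817987, PV = 2.862954
  t = 6.0000: CF_t = 3.500000, DF = 0.785770, PV = 2.750196
  t = 7.0000: CF_t = 3.500000, DF = 0.754823, PV = 2.641879
  t = 8.0000: CF_t = 3.500000, DF = 0.725094, PV = 2.537828
  t = 9.0000: CF_t = 3.500000, DF = 0.696536, PV = 2.437875
  t = 10.0000: CF_t = 103.500000, DF = 0.669103, PV = 69.252117
Price P = sum_t PV_t = 95.157599

Answer: Price = 95.1576


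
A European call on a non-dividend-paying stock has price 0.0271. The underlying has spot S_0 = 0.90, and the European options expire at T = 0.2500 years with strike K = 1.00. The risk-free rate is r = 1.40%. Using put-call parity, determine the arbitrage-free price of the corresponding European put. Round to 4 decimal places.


Put-call parity: C - P = S_0 * exp(-qT) - K * exp(-rT).
S_0 * exp(-qT) = 0.9000 * 1.00000000 = 0.90000000
K * exp(-rT) = 1.0000 * 0.99650612 = 0.99650612
P = C - S*exp(-qT) + K*exp(-rT)
P = 0.0271 - 0.90000000 + 0.99650612 = 0.1236

Answer: Put price = 0.1236


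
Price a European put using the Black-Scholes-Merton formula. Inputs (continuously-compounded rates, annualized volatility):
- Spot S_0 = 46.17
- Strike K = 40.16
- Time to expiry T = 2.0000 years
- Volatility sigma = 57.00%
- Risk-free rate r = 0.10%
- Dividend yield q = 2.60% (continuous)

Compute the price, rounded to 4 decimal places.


d1 = (ln(S/K) + (r - q + 0.5*sigma^2) * T) / (sigma * sqrt(T)) = 0.51402788
d2 = d1 - sigma * sqrt(T) = -0.29207385
exp(-rT) = 0.99800200; exp(-qT) = 0.94932887
P = K * exp(-rT) * N(-d2) - S_0 * exp(-qT) * N(-d1)
N(-d1) = 0.30361625; N(-d2) = 0.61488492
P = 40.1600 * 0.99800200 * 0.61488492 - 46.1700 * 0.94932887 * 0.30361625 = 11.3368

Answer: Price = 11.3368


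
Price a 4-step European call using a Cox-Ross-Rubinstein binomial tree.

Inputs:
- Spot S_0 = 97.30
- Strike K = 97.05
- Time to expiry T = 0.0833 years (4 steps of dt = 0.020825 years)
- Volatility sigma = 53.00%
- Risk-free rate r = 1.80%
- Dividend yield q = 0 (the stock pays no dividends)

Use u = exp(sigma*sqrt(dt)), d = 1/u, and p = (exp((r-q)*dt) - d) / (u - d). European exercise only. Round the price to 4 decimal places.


dt = T/N = 0.020825
u = exp(sigma*sqrt(dt)) = 1.079484; d = 1/u = 0.926368
p = (exp((r-q)*dt) - d) / (u - d) = 0.483337
Discount per step: exp(-r*dt) = 0.999625
Stock lattice S(k, i) with i counting down-moves:
  k=0: S(0,0) = 97.3000
  k=1: S(1,0) = 105.0338; S(1,1) = 90.1356
  k=2: S(2,0) = 113.3824; S(2,1) = 97.3000; S(2,2) = 83.4988
  k=3: S(3,0) = 122.3945; S(3,1) = 105.0338; S(3,2) = 90.1356; S(3,3) = 77.3506
  k=4: S(4,0) = 132.1230; S(4,1) = 113.3824; S(4,2) = 97.3000; S(4,3) = 83.4988; S(4,4) = 71.6551
Terminal payoffs V(N, i) = max(S_T - K, 0):
  V(4,0) = 35.073016; V(4,1) = 16.332404; V(4,2) = 0.250000; V(4,3) = 0.000000; V(4,4) = 0.000000
Backward induction: V(k, i) = exp(-r*dt) * [p * V(k+1, i) + (1-p) * V(k+1, i+1)].
  V(3,0) = exp(-r*dt) * [p*35.073016 + (1-p)*16.332404] = 25.380919
  V(3,1) = exp(-r*dt) * [p*16.332404 + (1-p)*0.250000] = 8.020214
  V(3,2) = exp(-r*dt) * [p*0.250000 + (1-p)*0.000000] = 0.120789
  V(3,3) = exp(-r*dt) * [p*0.000000 + (1-p)*0.000000] = 0.000000
  V(2,0) = exp(-r*dt) * [p*25.380919 + (1-p)*8.020214] = 16.405135
  V(2,1) = exp(-r*dt) * [p*8.020214 + (1-p)*0.120789] = 3.937397
  V(2,2) = exp(-r*dt) * [p*0.120789 + (1-p)*0.000000] = 0.058360
  V(1,0) = exp(-r*dt) * [p*16.405135 + (1-p)*3.937397] = 9.959782
  V(1,1) = exp(-r*dt) * [p*3.937397 + (1-p)*0.058360] = 1.932518
  V(0,0) = exp(-r*dt) * [p*9.959782 + (1-p)*1.932518] = 5.810213

Answer: Price = V(0,0) = 5.8102


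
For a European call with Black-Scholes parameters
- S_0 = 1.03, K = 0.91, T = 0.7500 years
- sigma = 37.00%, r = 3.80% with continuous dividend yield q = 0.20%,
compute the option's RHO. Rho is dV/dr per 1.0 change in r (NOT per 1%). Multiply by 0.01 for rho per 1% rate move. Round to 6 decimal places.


Answer: Rho = 0.412558

Derivation:
d1 = 0.6310500288; d2 = 0.3106206294
phi(d1) = 0.3269164640; exp(-qT) = 0.9985011244; exp(-rT) = 0.9719022941
N(d2) = 0.6219554788
Rho = K*T*exp(-rT)*N(d2) = 0.9100 * 0.7500 * 0.9719022941 * 0.6219554788 = 0.412558


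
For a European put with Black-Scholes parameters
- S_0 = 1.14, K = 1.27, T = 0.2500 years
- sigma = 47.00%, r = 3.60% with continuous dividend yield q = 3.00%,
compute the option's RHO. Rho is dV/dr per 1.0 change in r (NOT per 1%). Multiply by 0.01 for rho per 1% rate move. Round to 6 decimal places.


Answer: Rho = -0.225255

Derivation:
d1 = -0.3356431407; d2 = -0.5706431407
phi(d1) = 0.3770917727; exp(-qT) = 0.9925280548; exp(-rT) = 0.9910403788
N(-d2) = 0.7158792156
Rho = -K*T*exp(-rT)*N(-d2) = -1.2700 * 0.2500 * 0.9910403788 * 0.7158792156 = -0.225255


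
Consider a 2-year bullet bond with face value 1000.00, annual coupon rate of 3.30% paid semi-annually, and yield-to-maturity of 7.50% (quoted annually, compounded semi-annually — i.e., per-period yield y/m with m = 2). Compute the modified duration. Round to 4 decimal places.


Coupon per period c = face * coupon_rate / m = 16.500000
Periods per year m = 2; per-period yield y/m = 0.037500
Number of cashflows N = 4
Cashflows (t years, CF_t, discount factor 1/(1+y/m)^(m*t), PV):
  t = 0.5000: CF_t = 16.500000, DF = 0.963855, PV = 15.903614
  t = 1.0000: CF_t = 16.500000, DF = 0.929017, PV = 15.328785
  t = 1.5000: CF_t = 16.500000, DF = 0.895438, PV = 14.774733
  t = 2.0000: CF_t = 1016.500000, DF = 0.863073, PV = 877.313801
Price P = sum_t PV_t = 923.320933
First compute Macaulay numerator sum_t t * PV_t:
  t * PV_t at t = 0.5000: 7.951807
  t * PV_t at t = 1.0000: 15.328785
  t * PV_t at t = 1.5000: 22.162099
  t * PV_t at t = 2.0000: 1754.627603
Macaulay duration D = 1800.070294 / 923.320933 = 1.949561
Modified duration = D / (1 + y/m) = 1.949561 / (1 + 0.037500) = 1.879095

Answer: Modified duration = 1.8791


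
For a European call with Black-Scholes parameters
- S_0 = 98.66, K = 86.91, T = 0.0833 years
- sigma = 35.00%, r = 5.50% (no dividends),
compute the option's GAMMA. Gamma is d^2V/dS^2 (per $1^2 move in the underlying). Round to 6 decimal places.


Answer: Gamma = 0.016067

Derivation:
d1 = 1.3511721082; d2 = 1.2501560204
phi(d1) = 0.1601296361; exp(-qT) = 1.0000000000; exp(-rT) = 0.9954289791
Gamma = exp(-qT) * phi(d1) / (S * sigma * sqrt(T)) = 1.0000000000 * 0.1601296361 / (98.6600 * 0.3500 * 0.2886173938) = 0.016067


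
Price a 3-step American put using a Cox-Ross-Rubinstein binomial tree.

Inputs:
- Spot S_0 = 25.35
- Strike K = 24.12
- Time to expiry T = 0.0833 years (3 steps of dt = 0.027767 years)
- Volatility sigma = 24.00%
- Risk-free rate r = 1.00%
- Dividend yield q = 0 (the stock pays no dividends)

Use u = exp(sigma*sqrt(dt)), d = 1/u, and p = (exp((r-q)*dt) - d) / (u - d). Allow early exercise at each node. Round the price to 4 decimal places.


Answer: Price = V(0,0) = 0.2124

Derivation:
dt = T/N = 0.027767
u = exp(sigma*sqrt(dt)) = 1.040802; d = 1/u = 0.960797
p = (exp((r-q)*dt) - d) / (u - d) = 0.493474
Discount per step: exp(-r*dt) = 0.999722
Stock lattice S(k, i) with i counting down-moves:
  k=0: S(0,0) = 25.3500
  k=1: S(1,0) = 26.3843; S(1,1) = 24.3562
  k=2: S(2,0) = 27.4609; S(2,1) = 25.3500; S(2,2) = 23.4014
  k=3: S(3,0) = 28.5814; S(3,1) = 26.3843; S(3,2) = 24.3562; S(3,3) = 22.4840
Terminal payoffs V(N, i) = max(K - S_T, 0):
  V(3,0) = 0.000000; V(3,1) = 0.000000; V(3,2) = 0.000000; V(3,3) = 1.636027
Backward induction: V(k, i) = exp(-r*dt) * [p * V(k+1, i) + (1-p) * V(k+1, i+1)]; then take max(V_cont, immediate exercise) for American.
  V(2,0) = exp(-r*dt) * [p*0.000000 + (1-p)*0.000000] = 0.000000; exercise = 0.000000; V(2,0) = max -> 0.000000
  V(2,1) = exp(-r*dt) * [p*0.000000 + (1-p)*0.000000] = 0.000000; exercise = 0.000000; V(2,1) = max -> 0.000000
  V(2,2) = exp(-r*dt) * [p*0.000000 + (1-p)*1.636027] = 0.828460; exercise = 0.718626; V(2,2) = max -> 0.828460
  V(1,0) = exp(-r*dt) * [p*0.000000 + (1-p)*0.000000] = 0.000000; exercise = 0.000000; V(1,0) = max -> 0.000000
  V(1,1) = exp(-r*dt) * [p*0.000000 + (1-p)*0.828460] = 0.419519; exercise = 0.000000; V(1,1) = max -> 0.419519
  V(0,0) = exp(-r*dt) * [p*0.000000 + (1-p)*0.419519] = 0.212438; exercise = 0.000000; V(0,0) = max -> 0.212438


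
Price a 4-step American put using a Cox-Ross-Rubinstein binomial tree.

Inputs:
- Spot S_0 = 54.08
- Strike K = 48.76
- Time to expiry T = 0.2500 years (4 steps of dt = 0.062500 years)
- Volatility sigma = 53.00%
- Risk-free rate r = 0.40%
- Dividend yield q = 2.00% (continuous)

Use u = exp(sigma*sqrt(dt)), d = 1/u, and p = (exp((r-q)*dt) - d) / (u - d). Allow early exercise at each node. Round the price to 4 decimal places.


Answer: Price = V(0,0) = 3.4862

Derivation:
dt = T/N = 0.062500
u = exp(sigma*sqrt(dt)) = 1.141679; d = 1/u = 0.875903
p = (exp((r-q)*dt) - d) / (u - d) = 0.463163
Discount per step: exp(-r*dt) = 0.999750
Stock lattice S(k, i) with i counting down-moves:
  k=0: S(0,0) = 54.0800
  k=1: S(1,0) = 61.7420; S(1,1) = 47.3688
  k=2: S(2,0) = 70.4895; S(2,1) = 54.0800; S(2,2) = 41.4905
  k=3: S(3,0) = 80.4764; S(3,1) = 61.7420; S(3,2) = 47.3688; S(3,3) = 36.3416
  k=4: S(4,0) = 91.8783; S(4,1) = 70.4895; S(4,2) = 54.0800; S(4,3) = 41.4905; S(4,4) = 31.8318
Terminal payoffs V(N, i) = max(K - S_T, 0):
  V(4,0) = 0.000000; V(4,1) = 0.000000; V(4,2) = 0.000000; V(4,3) = 7.269502; V(4,4) = 16.928243
Backward induction: V(k, i) = exp(-r*dt) * [p * V(k+1, i) + (1-p) * V(k+1, i+1)]; then take max(V_cont, immediate exercise) for American.
  V(3,0) = exp(-r*dt) * [p*0.000000 + (1-p)*0.000000] = 0.000000; exercise = 0.000000; V(3,0) = max -> 0.000000
  V(3,1) = exp(-r*dt) * [p*0.000000 + (1-p)*0.000000] = 0.000000; exercise = 0.000000; V(3,1) = max -> 0.000000
  V(3,2) = exp(-r*dt) * [p*0.000000 + (1-p)*7.269502] = 3.901564; exercise = 1.391169; V(3,2) = max -> 3.901564
  V(3,3) = exp(-r*dt) * [p*7.269502 + (1-p)*16.928243] = 12.451561; exercise = 12.418351; V(3,3) = max -> 12.451561
  V(2,0) = exp(-r*dt) * [p*0.000000 + (1-p)*0.000000] = 0.000000; exercise = 0.000000; V(2,0) = max -> 0.000000
  V(2,1) = exp(-r*dt) * [p*0.000000 + (1-p)*3.901564] = 2.093982; exercise = 0.000000; V(2,1) = max -> 2.093982
  V(2,2) = exp(-r*dt) * [p*3.901564 + (1-p)*12.451561] = 8.489399; exercise = 7.269502; V(2,2) = max -> 8.489399
  V(1,0) = exp(-r*dt) * [p*0.000000 + (1-p)*2.093982] = 1.123847; exercise = 0.000000; V(1,0) = max -> 1.123847
  V(1,1) = exp(-r*dt) * [p*2.093982 + (1-p)*8.489399] = 5.525899; exercise = 1.391169; V(1,1) = max -> 5.525899
  V(0,0) = exp(-r*dt) * [p*1.123847 + (1-p)*5.525899] = 3.486161; exercise = 0.000000; V(0,0) = max -> 3.486161


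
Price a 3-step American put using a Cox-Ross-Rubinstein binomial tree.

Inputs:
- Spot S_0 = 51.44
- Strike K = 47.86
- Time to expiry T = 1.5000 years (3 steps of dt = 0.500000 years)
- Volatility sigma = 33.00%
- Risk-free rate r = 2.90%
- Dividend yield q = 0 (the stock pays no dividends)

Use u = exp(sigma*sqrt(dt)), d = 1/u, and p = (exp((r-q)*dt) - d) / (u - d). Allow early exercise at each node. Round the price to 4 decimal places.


Answer: Price = V(0,0) = 6.0032

Derivation:
dt = T/N = 0.500000
u = exp(sigma*sqrt(dt)) = 1.262817; d = 1/u = 0.791880
p = (exp((r-q)*dt) - d) / (u - d) = 0.472941
Discount per step: exp(-r*dt) = 0.985605
Stock lattice S(k, i) with i counting down-moves:
  k=0: S(0,0) = 51.4400
  k=1: S(1,0) = 64.9593; S(1,1) = 40.7343
  k=2: S(2,0) = 82.0318; S(2,1) = 51.4400; S(2,2) = 32.2567
  k=3: S(3,0) = 103.5911; S(3,1) = 64.9593; S(3,2) = 40.7343; S(3,3) = 25.5434
Terminal payoffs V(N, i) = max(K - S_T, 0):
  V(3,0) = 0.000000; V(3,1) = 0.000000; V(3,2) = 7.125686; V(3,3) = 22.316564
Backward induction: V(k, i) = exp(-r*dt) * [p * V(k+1, i) + (1-p) * V(k+1, i+1)]; then take max(V_cont, immediate exercise) for American.
  V(2,0) = exp(-r*dt) * [p*0.000000 + (1-p)*0.000000] = 0.000000; exercise = 0.000000; V(2,0) = max -> 0.000000
  V(2,1) = exp(-r*dt) * [p*0.000000 + (1-p)*7.125686] = 3.701593; exercise = 0.000000; V(2,1) = max -> 3.701593
  V(2,2) = exp(-r*dt) * [p*7.125686 + (1-p)*22.316564] = 14.914343; exercise = 15.603305; V(2,2) = max -> 15.603305
  V(1,0) = exp(-r*dt) * [p*0.000000 + (1-p)*3.701593] = 1.922873; exercise = 0.000000; V(1,0) = max -> 1.922873
  V(1,1) = exp(-r*dt) * [p*3.701593 + (1-p)*15.603305] = 9.830912; exercise = 7.125686; V(1,1) = max -> 9.830912
  V(0,0) = exp(-r*dt) * [p*1.922873 + (1-p)*9.830912] = 6.003196; exercise = 0.000000; V(0,0) = max -> 6.003196


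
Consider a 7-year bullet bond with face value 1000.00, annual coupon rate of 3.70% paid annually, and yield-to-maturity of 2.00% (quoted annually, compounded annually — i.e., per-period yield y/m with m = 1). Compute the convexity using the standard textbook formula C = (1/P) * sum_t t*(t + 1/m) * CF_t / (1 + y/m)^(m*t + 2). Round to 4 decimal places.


Answer: Convexity = 47.0429

Derivation:
Coupon per period c = face * coupon_rate / m = 37.000000
Periods per year m = 1; per-period yield y/m = 0.020000
Number of cashflows N = 7
Cashflows (t years, CF_t, discount factor 1/(1+y/m)^(m*t), PV):
  t = 1.0000: CF_t = 37.000000, DF = 0.980392, PV = 36.274510
  t = 2.0000: CF_t = 37.000000, DF = 0.961169, PV = 35.563245
  t = 3.0000: CF_t = 37.000000, DF = 0.942322, PV = 34.865926
  t = 4.0000: CF_t = 37.000000, DF = 0.923845, PV = 34.182281
  t = 5.0000: CF_t = 37.000000, DF = 0.905731, PV = 33.512040
  t = 6.0000: CF_t = 37.000000, DF = 0.887971, PV = 32.854941
  t = 7.0000: CF_t = 1037.000000, DF = 0.870560, PV = 902.770905
Price P = sum_t PV_t = 1110.023848
Convexity numerator sum_t t*(t + 1/m) * CF_t / (1+y/m)^(m*t + 2):
  t = 1.0000: term = 69.731853
  t = 2.0000: term = 205.093685
  t = 3.0000: term = 402.144480
  t = 4.0000: term = 657.098823
  t = 5.0000: term = 966.321798
  t = 6.0000: term = 1326.324037
  t = 7.0000: term = 48592.051800
Convexity = (1/P) * sum = 52218.766475 / 1110.023848 = 47.042923


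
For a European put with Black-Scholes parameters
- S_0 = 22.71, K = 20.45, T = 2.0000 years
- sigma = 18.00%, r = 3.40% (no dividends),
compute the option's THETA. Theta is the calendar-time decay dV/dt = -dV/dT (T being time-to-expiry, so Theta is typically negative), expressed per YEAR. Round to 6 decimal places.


d1 = 0.8061900153; d2 = 0.5516315741
phi(d1) = 0.2882550203; exp(-qT) = 1.0000000000; exp(-rT) = 0.9342604736
Theta = -S*exp(-qT)*phi(d1)*sigma/(2*sqrt(T)) + r*K*exp(-rT)*N(-d2) - q*S*exp(-qT)*N(-d1)
N(-d1) = 0.2100666475; N(-d2) = 0.2906003997; sqrt(T) = 1.4142135624
Term 1 = -22.7100 * 1.0000000000 * 0.2882550203 * 0.1800 / (2 * 1.4142135624) = -0.4166021679
Term 2 = 0.0340 * 20.4500 * 0.9342604736 * 0.2906003997 = 0.1887714935
Term 3 = 0 (no dividend yield, q = 0)
Theta = -0.4166021679 + (0.1887714935) + (0.0000000000) = -0.227831

Answer: Theta = -0.227831


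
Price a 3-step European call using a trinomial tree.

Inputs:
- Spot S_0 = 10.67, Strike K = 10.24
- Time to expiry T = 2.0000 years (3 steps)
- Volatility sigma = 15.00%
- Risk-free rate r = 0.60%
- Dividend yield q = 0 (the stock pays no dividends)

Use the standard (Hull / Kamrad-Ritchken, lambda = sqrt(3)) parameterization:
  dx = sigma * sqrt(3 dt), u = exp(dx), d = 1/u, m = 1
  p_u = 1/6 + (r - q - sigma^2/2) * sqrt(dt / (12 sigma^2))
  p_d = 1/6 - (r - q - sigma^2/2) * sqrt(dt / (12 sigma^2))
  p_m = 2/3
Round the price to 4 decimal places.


dt = T/N = 0.666667; dx = sigma*sqrt(3*dt) = 0.212132
u = exp(dx) = 1.236311; d = 1/u = 0.808858
p_u = 0.158417, p_m = 0.666667, p_d = 0.174916
Discount per step: exp(-r*dt) = 0.996008
Stock lattice S(k, j) with j the centered position index:
  k=0: S(0,+0) = 10.6700
  k=1: S(1,-1) = 8.6305; S(1,+0) = 10.6700; S(1,+1) = 13.1914
  k=2: S(2,-2) = 6.9809; S(2,-1) = 8.6305; S(2,+0) = 10.6700; S(2,+1) = 13.1914; S(2,+2) = 16.3087
  k=3: S(3,-3) = 5.6465; S(3,-2) = 6.9809; S(3,-1) = 8.6305; S(3,+0) = 10.6700; S(3,+1) = 13.1914; S(3,+2) = 16.3087; S(3,+3) = 20.1627
Terminal payoffs V(N, j) = max(S_T - K, 0):
  V(3,-3) = 0.000000; V(3,-2) = 0.000000; V(3,-1) = 0.000000; V(3,+0) = 0.430000; V(3,+1) = 2.951440; V(3,+2) = 6.068723; V(3,+3) = 9.922656
Backward induction: V(k, j) = exp(-r*dt) * [p_u * V(k+1, j+1) + p_m * V(k+1, j) + p_d * V(k+1, j-1)]
  V(2,-2) = exp(-r*dt) * [p_u*0.000000 + p_m*0.000000 + p_d*0.000000] = 0.000000
  V(2,-1) = exp(-r*dt) * [p_u*0.430000 + p_m*0.000000 + p_d*0.000000] = 0.067847
  V(2,+0) = exp(-r*dt) * [p_u*2.951440 + p_m*0.430000 + p_d*0.000000] = 0.751214
  V(2,+1) = exp(-r*dt) * [p_u*6.068723 + p_m*2.951440 + p_d*0.430000] = 2.992237
  V(2,+2) = exp(-r*dt) * [p_u*9.922656 + p_m*6.068723 + p_d*2.951440] = 6.109502
  V(1,-1) = exp(-r*dt) * [p_u*0.751214 + p_m*0.067847 + p_d*0.000000] = 0.163581
  V(1,+0) = exp(-r*dt) * [p_u*2.992237 + p_m*0.751214 + p_d*0.067847] = 0.982760
  V(1,+1) = exp(-r*dt) * [p_u*6.109502 + p_m*2.992237 + p_d*0.751214] = 3.081722
  V(0,+0) = exp(-r*dt) * [p_u*3.081722 + p_m*0.982760 + p_d*0.163581] = 1.167305

Answer: Price = V(0,0) = 1.1673


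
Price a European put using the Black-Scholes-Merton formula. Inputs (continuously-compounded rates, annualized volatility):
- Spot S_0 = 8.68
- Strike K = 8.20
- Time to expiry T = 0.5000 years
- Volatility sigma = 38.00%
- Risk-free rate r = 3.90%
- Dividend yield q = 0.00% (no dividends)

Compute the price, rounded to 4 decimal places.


d1 = (ln(S/K) + (r - q + 0.5*sigma^2) * T) / (sigma * sqrt(T)) = 0.41863466
d2 = d1 - sigma * sqrt(T) = 0.14993408
exp(-rT) = 0.98068890; exp(-qT) = 1.00000000
P = K * exp(-rT) * N(-d2) - S_0 * exp(-qT) * N(-d1)
N(-d1) = 0.33774158; N(-d2) = 0.44040831
P = 8.2000 * 0.98068890 * 0.44040831 - 8.6800 * 1.00000000 * 0.33774158 = 0.6100

Answer: Price = 0.6100


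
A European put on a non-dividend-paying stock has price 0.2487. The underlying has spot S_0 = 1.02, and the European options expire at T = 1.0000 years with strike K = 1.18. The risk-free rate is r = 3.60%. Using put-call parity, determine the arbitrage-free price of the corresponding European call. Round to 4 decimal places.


Put-call parity: C - P = S_0 * exp(-qT) - K * exp(-rT).
S_0 * exp(-qT) = 1.0200 * 1.00000000 = 1.02000000
K * exp(-rT) = 1.1800 * 0.96464029 = 1.13827555
C = P + S*exp(-qT) - K*exp(-rT)
C = 0.2487 + 1.02000000 - 1.13827555 = 0.1304

Answer: Call price = 0.1304


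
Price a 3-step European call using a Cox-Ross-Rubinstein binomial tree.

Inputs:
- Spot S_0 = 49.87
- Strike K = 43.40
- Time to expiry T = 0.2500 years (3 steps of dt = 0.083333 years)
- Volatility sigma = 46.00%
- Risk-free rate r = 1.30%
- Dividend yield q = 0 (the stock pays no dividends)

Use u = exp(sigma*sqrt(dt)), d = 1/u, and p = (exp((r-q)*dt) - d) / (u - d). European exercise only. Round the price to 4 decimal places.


Answer: Price = V(0,0) = 8.0747

Derivation:
dt = T/N = 0.083333
u = exp(sigma*sqrt(dt)) = 1.142011; d = 1/u = 0.875648
p = (exp((r-q)*dt) - d) / (u - d) = 0.470920
Discount per step: exp(-r*dt) = 0.998917
Stock lattice S(k, i) with i counting down-moves:
  k=0: S(0,0) = 49.8700
  k=1: S(1,0) = 56.9521; S(1,1) = 43.6686
  k=2: S(2,0) = 65.0399; S(2,1) = 49.8700; S(2,2) = 38.2383
  k=3: S(3,0) = 74.2763; S(3,1) = 56.9521; S(3,2) = 43.6686; S(3,3) = 33.4833
Terminal payoffs V(N, i) = max(S_T - K, 0):
  V(3,0) = 30.876254; V(3,1) = 13.552078; V(3,2) = 0.268589; V(3,3) = 0.000000
Backward induction: V(k, i) = exp(-r*dt) * [p * V(k+1, i) + (1-p) * V(k+1, i+1)].
  V(2,0) = exp(-r*dt) * [p*30.876254 + (1-p)*13.552078] = 21.686879
  V(2,1) = exp(-r*dt) * [p*13.552078 + (1-p)*0.268589] = 6.516991
  V(2,2) = exp(-r*dt) * [p*0.268589 + (1-p)*0.000000] = 0.126347
  V(1,0) = exp(-r*dt) * [p*21.686879 + (1-p)*6.516991] = 13.646010
  V(1,1) = exp(-r*dt) * [p*6.516991 + (1-p)*0.126347] = 3.132436
  V(0,0) = exp(-r*dt) * [p*13.646010 + (1-p)*3.132436] = 8.074740


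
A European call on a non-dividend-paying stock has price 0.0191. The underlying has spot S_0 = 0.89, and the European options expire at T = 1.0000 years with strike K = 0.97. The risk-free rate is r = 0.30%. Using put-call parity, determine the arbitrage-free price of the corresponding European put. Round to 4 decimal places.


Put-call parity: C - P = S_0 * exp(-qT) - K * exp(-rT).
S_0 * exp(-qT) = 0.8900 * 1.00000000 = 0.89000000
K * exp(-rT) = 0.9700 * 0.99700450 = 0.96709436
P = C - S*exp(-qT) + K*exp(-rT)
P = 0.0191 - 0.89000000 + 0.96709436 = 0.0962

Answer: Put price = 0.0962


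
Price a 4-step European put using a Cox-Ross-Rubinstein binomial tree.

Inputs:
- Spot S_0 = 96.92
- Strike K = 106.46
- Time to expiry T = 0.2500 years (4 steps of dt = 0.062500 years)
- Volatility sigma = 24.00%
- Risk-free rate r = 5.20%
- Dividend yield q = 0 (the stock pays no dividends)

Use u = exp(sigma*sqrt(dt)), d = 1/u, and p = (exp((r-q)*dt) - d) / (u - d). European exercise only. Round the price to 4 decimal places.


dt = T/N = 0.062500
u = exp(sigma*sqrt(dt)) = 1.061837; d = 1/u = 0.941765
p = (exp((r-q)*dt) - d) / (u - d) = 0.512116
Discount per step: exp(-r*dt) = 0.996755
Stock lattice S(k, i) with i counting down-moves:
  k=0: S(0,0) = 96.9200
  k=1: S(1,0) = 102.9132; S(1,1) = 91.2758
  k=2: S(2,0) = 109.2770; S(2,1) = 96.9200; S(2,2) = 85.9603
  k=3: S(3,0) = 116.0343; S(3,1) = 102.9132; S(3,2) = 91.2758; S(3,3) = 80.9544
  k=4: S(4,0) = 123.2095; S(4,1) = 109.2770; S(4,2) = 96.9200; S(4,3) = 85.9603; S(4,4) = 76.2400
Terminal payoffs V(N, i) = max(K - S_T, 0):
  V(4,0) = 0.000000; V(4,1) = 0.000000; V(4,2) = 9.540000; V(4,3) = 20.499671; V(4,4) = 30.220028
Backward induction: V(k, i) = exp(-r*dt) * [p * V(k+1, i) + (1-p) * V(k+1, i+1)].
  V(3,0) = exp(-r*dt) * [p*0.000000 + (1-p)*0.000000] = 0.000000
  V(3,1) = exp(-r*dt) * [p*0.000000 + (1-p)*9.540000] = 4.639315
  V(3,2) = exp(-r*dt) * [p*9.540000 + (1-p)*20.499671] = 14.838748
  V(3,3) = exp(-r*dt) * [p*20.499671 + (1-p)*30.220028] = 25.160178
  V(2,0) = exp(-r*dt) * [p*0.000000 + (1-p)*4.639315] = 2.256105
  V(2,1) = exp(-r*dt) * [p*4.639315 + (1-p)*14.838748] = 9.584259
  V(2,2) = exp(-r*dt) * [p*14.838748 + (1-p)*25.160178] = 19.809925
  V(1,0) = exp(-r*dt) * [p*2.256105 + (1-p)*9.584259] = 5.812476
  V(1,1) = exp(-r*dt) * [p*9.584259 + (1-p)*19.809925] = 14.525916
  V(0,0) = exp(-r*dt) * [p*5.812476 + (1-p)*14.525916] = 10.030973

Answer: Price = V(0,0) = 10.0310


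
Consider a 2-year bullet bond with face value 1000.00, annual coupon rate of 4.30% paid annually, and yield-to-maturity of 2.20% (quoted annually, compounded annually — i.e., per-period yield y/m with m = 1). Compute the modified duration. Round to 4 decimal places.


Answer: Modified duration = 1.9174

Derivation:
Coupon per period c = face * coupon_rate / m = 43.000000
Periods per year m = 1; per-period yield y/m = 0.022000
Number of cashflows N = 2
Cashflows (t years, CF_t, discount factor 1/(1+y/m)^(m*t), PV):
  t = 1.0000: CF_t = 43.000000, DF = 0.978474, PV = 42.074364
  t = 2.0000: CF_t = 1043.000000, DF = 0.957411, PV = 998.579203
Price P = sum_t PV_t = 1040.653567
First compute Macaulay numerator sum_t t * PV_t:
  t * PV_t at t = 1.0000: 42.074364
  t * PV_t at t = 2.0000: 1997.158405
Macaulay duration D = 2039.232769 / 1040.653567 = 1.959569
Modified duration = D / (1 + y/m) = 1.959569 / (1 + 0.022000) = 1.917387


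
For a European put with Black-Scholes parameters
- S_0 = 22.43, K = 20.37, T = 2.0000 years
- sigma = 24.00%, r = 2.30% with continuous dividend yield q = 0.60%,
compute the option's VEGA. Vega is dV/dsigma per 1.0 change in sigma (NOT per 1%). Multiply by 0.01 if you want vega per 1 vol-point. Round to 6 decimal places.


d1 = 0.5537120986; d2 = 0.2143008437
phi(d1) = 0.3422420385; exp(-qT) = 0.9880717129; exp(-rT) = 0.9550419622
Vega = S * exp(-qT) * phi(d1) * sqrt(T) = 22.4300 * 0.9880717129 * 0.3422420385 * 1.4142135624 = 10.726699

Answer: Vega = 10.726699


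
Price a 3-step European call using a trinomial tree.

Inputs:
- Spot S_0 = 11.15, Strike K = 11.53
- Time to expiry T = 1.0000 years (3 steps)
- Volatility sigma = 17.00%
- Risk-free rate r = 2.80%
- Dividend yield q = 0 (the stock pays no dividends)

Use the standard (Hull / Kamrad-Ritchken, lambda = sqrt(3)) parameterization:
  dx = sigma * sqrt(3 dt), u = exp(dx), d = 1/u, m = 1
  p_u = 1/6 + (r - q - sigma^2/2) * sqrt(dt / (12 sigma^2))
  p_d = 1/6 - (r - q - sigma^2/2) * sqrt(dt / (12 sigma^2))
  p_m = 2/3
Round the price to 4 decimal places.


dt = T/N = 0.333333; dx = sigma*sqrt(3*dt) = 0.170000
u = exp(dx) = 1.185305; d = 1/u = 0.843665
p_u = 0.179951, p_m = 0.666667, p_d = 0.153382
Discount per step: exp(-r*dt) = 0.990710
Stock lattice S(k, j) with j the centered position index:
  k=0: S(0,+0) = 11.1500
  k=1: S(1,-1) = 9.4069; S(1,+0) = 11.1500; S(1,+1) = 13.2161
  k=2: S(2,-2) = 7.9362; S(2,-1) = 9.4069; S(2,+0) = 11.1500; S(2,+1) = 13.2161; S(2,+2) = 15.6652
  k=3: S(3,-3) = 6.6955; S(3,-2) = 7.9362; S(3,-1) = 9.4069; S(3,+0) = 11.1500; S(3,+1) = 13.2161; S(3,+2) = 15.6652; S(3,+3) = 18.5680
Terminal payoffs V(N, j) = max(S_T - K, 0):
  V(3,-3) = 0.000000; V(3,-2) = 0.000000; V(3,-1) = 0.000000; V(3,+0) = 0.000000; V(3,+1) = 1.686149; V(3,+2) = 4.135166; V(3,+3) = 7.037997
Backward induction: V(k, j) = exp(-r*dt) * [p_u * V(k+1, j+1) + p_m * V(k+1, j) + p_d * V(k+1, j-1)]
  V(2,-2) = exp(-r*dt) * [p_u*0.000000 + p_m*0.000000 + p_d*0.000000] = 0.000000
  V(2,-1) = exp(-r*dt) * [p_u*0.000000 + p_m*0.000000 + p_d*0.000000] = 0.000000
  V(2,+0) = exp(-r*dt) * [p_u*1.686149 + p_m*0.000000 + p_d*0.000000] = 0.300605
  V(2,+1) = exp(-r*dt) * [p_u*4.135166 + p_m*1.686149 + p_d*0.000000] = 1.850871
  V(2,+2) = exp(-r*dt) * [p_u*7.037997 + p_m*4.135166 + p_d*1.686149] = 4.242119
  V(1,-1) = exp(-r*dt) * [p_u*0.300605 + p_m*0.000000 + p_d*0.000000] = 0.053592
  V(1,+0) = exp(-r*dt) * [p_u*1.850871 + p_m*0.300605 + p_d*0.000000] = 0.528514
  V(1,+1) = exp(-r*dt) * [p_u*4.242119 + p_m*1.850871 + p_d*0.300605] = 2.024412
  V(0,+0) = exp(-r*dt) * [p_u*2.024412 + p_m*0.528514 + p_d*0.053592] = 0.718124

Answer: Price = V(0,0) = 0.7181


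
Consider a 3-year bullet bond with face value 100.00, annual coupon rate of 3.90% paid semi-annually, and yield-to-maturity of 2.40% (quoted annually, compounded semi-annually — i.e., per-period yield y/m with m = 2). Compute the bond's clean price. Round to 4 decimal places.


Answer: Price = 104.3169

Derivation:
Coupon per period c = face * coupon_rate / m = 1.950000
Periods per year m = 2; per-period yield y/m = 0.012000
Number of cashflows N = 6
Cashflows (t years, CF_t, discount factor 1/(1+y/m)^(m*t), PV):
  t = 0.5000: CF_t = 1.950000, DF = 0.988142, PV = 1.926877
  t = 1.0000: CF_t = 1.950000, DF = 0.976425, PV = 1.904029
  t = 1.5000: CF_t = 1.950000, DF = 0.964847, PV = 1.881452
  t = 2.0000: CF_t = 1.950000, DF = 0.953406, PV = 1.859142
  t = 2.5000: CF_t = 1.950000, DF = 0.942101, PV = 1.837097
  t = 3.0000: CF_t = 101.950000, DF = 0.930930, PV = 94.908291
Price P = sum_t PV_t = 104.316889


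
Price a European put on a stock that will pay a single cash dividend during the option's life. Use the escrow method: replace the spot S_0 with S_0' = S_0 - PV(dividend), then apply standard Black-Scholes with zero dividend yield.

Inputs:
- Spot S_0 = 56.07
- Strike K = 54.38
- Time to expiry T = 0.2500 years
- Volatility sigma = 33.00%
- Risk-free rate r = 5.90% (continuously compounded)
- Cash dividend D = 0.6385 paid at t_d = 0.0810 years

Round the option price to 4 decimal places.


Answer: Price = 2.7341

Derivation:
PV(D) = D * exp(-r * t_d) = 0.6385 * 0.99523240 = 0.63545589
S_0' = S_0 - PV(D) = 56.0700 - 0.63545589 = 55.43454411
d1 = (ln(S_0'/K) + (r + sigma^2/2)*T) / (sigma*sqrt(T)) = 0.28829697
d2 = d1 - sigma*sqrt(T) = 0.12329697
exp(-rT) = 0.98535825
N(-d1) = 0.38655971; N(-d2) = 0.45093597
P = K * exp(-rT) * N(-d2) - S_0' * N(-d1) = 54.3800 * 0.98535825 * 0.45093597 - 55.43454411 * 0.38655971 = 2.7341
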